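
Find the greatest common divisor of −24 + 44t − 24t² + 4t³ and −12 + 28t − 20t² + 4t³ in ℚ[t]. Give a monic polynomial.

By polynomial division,
  4t³ − 24t² + 44t − 24 = (4t³ − 20t² + 28t − 12) + (−4t² + 16t − 12)
  4t³ − 20t² + 28t − 12 = (−t + 1)(−4t² + 16t − 12) + (0)
Last nonzero remainder: −4t² + 16t − 12. Dividing through by −4 gives the monic gcd t² − 4t + 3.

3 − 4t + t²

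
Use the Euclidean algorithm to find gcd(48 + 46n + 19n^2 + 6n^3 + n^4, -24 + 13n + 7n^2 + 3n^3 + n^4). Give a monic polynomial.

24 + 11n + 4n^2 + n^3

Euclidean algorithm in ℚ[n]:
  n^4 + 6n^3 + 19n^2 + 46n + 48 = (n^4 + 3n^3 + 7n^2 + 13n - 24) + (3n^3 + 12n^2 + 33n + 72)
  n^4 + 3n^3 + 7n^2 + 13n - 24 = ((1/3)n - 1/3)(3n^3 + 12n^2 + 33n + 72) + (0)
Last nonzero remainder: 3n^3 + 12n^2 + 33n + 72. Dividing through by 3 gives the monic gcd n^3 + 4n^2 + 11n + 24.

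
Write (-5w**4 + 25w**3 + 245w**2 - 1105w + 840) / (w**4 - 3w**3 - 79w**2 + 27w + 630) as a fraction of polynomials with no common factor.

(-5w**2 + 45w - 40)/(w**2 - 7w - 30)

Apply the Euclidean algorithm:
  -5w**4 + 25w**3 + 245w**2 - 1105w + 840 = (-5)(w**4 - 3w**3 - 79w**2 + 27w + 630) + (10w**3 - 150w**2 - 970w + 3990)
  w**4 - 3w**3 - 79w**2 + 27w + 630 = ((1/10)w + 6/5)(10w**3 - 150w**2 - 970w + 3990) + (198w**2 + 792w - 4158)
  10w**3 - 150w**2 - 970w + 3990 = ((5/99)w - 95/99)(198w**2 + 792w - 4158) + (0)
Last nonzero remainder: 198w**2 + 792w - 4158. Dividing through by 198 gives the monic gcd w**2 + 4w - 21.
Cancel w**2 + 4w - 21 from numerator and denominator to get the reduced form.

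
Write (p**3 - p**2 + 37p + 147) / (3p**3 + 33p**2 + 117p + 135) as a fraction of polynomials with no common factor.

Repeated division with remainder:
  p**3 - p**2 + 37p + 147 = (1/3)(3p**3 + 33p**2 + 117p + 135) + (-12p**2 - 2p + 102)
  3p**3 + 33p**2 + 117p + 135 = (-(1/4)p - 65/24)(-12p**2 - 2p + 102) + ((1645/12)p + 1645/4)
  -12p**2 - 2p + 102 = (-(144/1645)p + 408/1645)((1645/12)p + 1645/4) + (0)
Last nonzero remainder: (1645/12)p + 1645/4. Dividing through by 1645/12 gives the monic gcd p + 3.
Cancel p + 3 from numerator and denominator to get the reduced form.

(p**2 - 4p + 49)/(3p**2 + 24p + 45)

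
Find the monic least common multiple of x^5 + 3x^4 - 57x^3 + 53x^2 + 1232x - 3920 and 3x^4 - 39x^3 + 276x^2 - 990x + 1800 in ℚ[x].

x^7 - 3x^6 - 45x^5 + 485x^4 - 796x^3 - 9722x^2 + 60480x - 117600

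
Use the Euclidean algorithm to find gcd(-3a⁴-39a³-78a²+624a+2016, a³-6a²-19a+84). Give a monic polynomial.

a+4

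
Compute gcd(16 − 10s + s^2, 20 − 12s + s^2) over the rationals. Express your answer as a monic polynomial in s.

−2 + s

By polynomial division,
  s^2 − 10s + 16 = (s^2 − 12s + 20) + (2s − 4)
  s^2 − 12s + 20 = ((1/2)s − 5)(2s − 4) + (0)
Last nonzero remainder: 2s − 4. Dividing through by 2 gives the monic gcd s − 2.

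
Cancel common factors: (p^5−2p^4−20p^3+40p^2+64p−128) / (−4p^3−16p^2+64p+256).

Apply the Euclidean algorithm:
  p^5−2p^4−20p^3+40p^2+64p−128 = (−(1/4)p^2+(3/2)p−5)(−4p^3−16p^2+64p+256) + (−72p^2+1152)
  −4p^3−16p^2+64p+256 = ((1/18)p+2/9)(−72p^2+1152) + (0)
Last nonzero remainder: −72p^2+1152. Dividing through by −72 gives the monic gcd p^2−16.
Cancel p^2−16 from numerator and denominator to get the reduced form.

(−p^3+2p^2+4p−8)/(4p+16)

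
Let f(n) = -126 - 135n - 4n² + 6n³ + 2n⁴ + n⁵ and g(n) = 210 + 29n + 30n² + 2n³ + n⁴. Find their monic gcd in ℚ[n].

By polynomial division,
  n⁵ + 2n⁴ + 6n³ - 4n² - 135n - 126 = (n)(n⁴ + 2n³ + 30n² + 29n + 210) + (-24n³ - 33n² - 345n - 126)
  n⁴ + 2n³ + 30n² + 29n + 210 = (-(1/24)n - 5/192)(-24n³ - 33n² - 345n - 126) + ((945/64)n² + (945/64)n + 6615/32)
  -24n³ - 33n² - 345n - 126 = (-(512/315)n - 64/105)((945/64)n² + (945/64)n + 6615/32) + (0)
Last nonzero remainder: (945/64)n² + (945/64)n + 6615/32. Dividing through by 945/64 gives the monic gcd n² + n + 14.

14 + n + n²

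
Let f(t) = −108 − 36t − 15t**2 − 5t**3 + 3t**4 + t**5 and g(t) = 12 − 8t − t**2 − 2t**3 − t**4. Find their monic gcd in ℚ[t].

12 + 4t + 3t**2 + t**3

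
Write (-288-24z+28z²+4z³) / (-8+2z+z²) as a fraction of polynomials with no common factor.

(-72+12z+4z²)/(-2+z)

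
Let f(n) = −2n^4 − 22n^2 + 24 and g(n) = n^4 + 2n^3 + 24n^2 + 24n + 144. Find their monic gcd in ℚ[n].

By polynomial division,
  −2n^4 − 22n^2 + 24 = (−2)(n^4 + 2n^3 + 24n^2 + 24n + 144) + (4n^3 + 26n^2 + 48n + 312)
  n^4 + 2n^3 + 24n^2 + 24n + 144 = ((1/4)n − 9/8)(4n^3 + 26n^2 + 48n + 312) + ((165/4)n^2 + 495)
  4n^3 + 26n^2 + 48n + 312 = ((16/165)n + 104/165)((165/4)n^2 + 495) + (0)
Last nonzero remainder: (165/4)n^2 + 495. Dividing through by 165/4 gives the monic gcd n^2 + 12.

n^2 + 12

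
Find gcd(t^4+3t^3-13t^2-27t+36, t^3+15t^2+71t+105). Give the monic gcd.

By polynomial division,
  t^4+3t^3-13t^2-27t+36 = (t-12)(t^3+15t^2+71t+105) + (96t^2+720t+1296)
  t^3+15t^2+71t+105 = ((1/96)t+5/64)(96t^2+720t+1296) + ((5/4)t+15/4)
  96t^2+720t+1296 = ((384/5)t+1728/5)((5/4)t+15/4) + (0)
Last nonzero remainder: (5/4)t+15/4. Dividing through by 5/4 gives the monic gcd t+3.

t+3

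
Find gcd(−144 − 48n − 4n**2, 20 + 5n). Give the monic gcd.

1

Apply the Euclidean algorithm:
  −4n**2 − 48n − 144 = (−(4/5)n − 32/5)(5n + 20) + (−16)
  5n + 20 = (−(5/16)n − 5/4)(−16) + (0)
The last nonzero remainder is the constant −16, so the polynomials are coprime and gcd = 1.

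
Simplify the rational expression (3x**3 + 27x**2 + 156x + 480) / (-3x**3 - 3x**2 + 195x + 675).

(-x**2 - 4x - 32)/(x**2 - 4x - 45)

Euclidean algorithm in ℚ[x]:
  3x**3 + 27x**2 + 156x + 480 = (-1)(-3x**3 - 3x**2 + 195x + 675) + (24x**2 + 351x + 1155)
  -3x**3 - 3x**2 + 195x + 675 = (-(1/8)x + 109/64)(24x**2 + 351x + 1155) + (-(16539/64)x - 82695/64)
  24x**2 + 351x + 1155 = (-(512/5513)x - 4928/5513)(-(16539/64)x - 82695/64) + (0)
Last nonzero remainder: -(16539/64)x - 82695/64. Dividing through by -16539/64 gives the monic gcd x + 5.
Cancel x + 5 from numerator and denominator to get the reduced form.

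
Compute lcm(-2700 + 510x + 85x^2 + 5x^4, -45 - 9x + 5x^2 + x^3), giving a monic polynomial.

Apply the Euclidean algorithm:
  5x^4 + 85x^2 + 510x - 2700 = (5x - 25)(x^3 + 5x^2 - 9x - 45) + (255x^2 + 510x - 3825)
  x^3 + 5x^2 - 9x - 45 = ((1/255)x + 1/85)(255x^2 + 510x - 3825) + (0)
Last nonzero remainder: 255x^2 + 510x - 3825. Dividing through by 255 gives the monic gcd x^2 + 2x - 15.
Then lcm(f, g) = f·g / gcd(f, g); expanding and making the result monic gives the answer.

-1620 - 234x + 153x^2 + 17x^3 + 3x^4 + x^5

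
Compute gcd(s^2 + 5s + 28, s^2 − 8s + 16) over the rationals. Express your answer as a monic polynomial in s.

By polynomial division,
  s^2 + 5s + 28 = (s^2 − 8s + 16) + (13s + 12)
  s^2 − 8s + 16 = ((1/13)s − 116/169)(13s + 12) + (4096/169)
  13s + 12 = ((2197/4096)s + 507/1024)(4096/169) + (0)
The last nonzero remainder is the constant 4096/169, so the polynomials are coprime and gcd = 1.

1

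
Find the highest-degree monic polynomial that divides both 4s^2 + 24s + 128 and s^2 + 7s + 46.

By polynomial division,
  4s^2 + 24s + 128 = (4)(s^2 + 7s + 46) + (-4s - 56)
  s^2 + 7s + 46 = (-(1/4)s + 7/4)(-4s - 56) + (144)
  -4s - 56 = (-(1/36)s - 7/18)(144) + (0)
The last nonzero remainder is the constant 144, so the polynomials are coprime and gcd = 1.

1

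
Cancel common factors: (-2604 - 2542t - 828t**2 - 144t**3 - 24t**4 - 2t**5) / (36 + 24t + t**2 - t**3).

(434 + 62t + 14t**2 + 2t**3)/(-6 + t)

Apply the Euclidean algorithm:
  -2t**5 - 24t**4 - 144t**3 - 828t**2 - 2542t - 2604 = (2t**2 + 26t + 218)(-t**3 + t**2 + 24t + 36) + (-1742t**2 - 8710t - 10452)
  -t**3 + t**2 + 24t + 36 = ((1/1742)t - 3/871)(-1742t**2 - 8710t - 10452) + (0)
Last nonzero remainder: -1742t**2 - 8710t - 10452. Dividing through by -1742 gives the monic gcd t**2 + 5t + 6.
Cancel t**2 + 5t + 6 from numerator and denominator to get the reduced form.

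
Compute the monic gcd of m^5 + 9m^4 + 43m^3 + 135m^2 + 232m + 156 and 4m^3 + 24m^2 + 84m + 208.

m^2 + 2m + 13

By polynomial division,
  m^5 + 9m^4 + 43m^3 + 135m^2 + 232m + 156 = ((1/4)m^2 + (3/4)m + 1)(4m^3 + 24m^2 + 84m + 208) + (-4m^2 - 8m - 52)
  4m^3 + 24m^2 + 84m + 208 = (-m - 4)(-4m^2 - 8m - 52) + (0)
Last nonzero remainder: -4m^2 - 8m - 52. Dividing through by -4 gives the monic gcd m^2 + 2m + 13.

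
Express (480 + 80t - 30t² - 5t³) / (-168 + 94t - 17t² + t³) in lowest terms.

Apply the Euclidean algorithm:
  -5t³ - 30t² + 80t + 480 = (-5)(t³ - 17t² + 94t - 168) + (-115t² + 550t - 360)
  t³ - 17t² + 94t - 168 = (-(1/115)t + 281/2645)(-115t² + 550t - 360) + ((17160/529)t - 68640/529)
  -115t² + 550t - 360 = (-(12167/3432)t + 1587/572)((17160/529)t - 68640/529) + (0)
Last nonzero remainder: (17160/529)t - 68640/529. Dividing through by 17160/529 gives the monic gcd t - 4.
Cancel t - 4 from numerator and denominator to get the reduced form.

(-120 - 50t - 5t²)/(42 - 13t + t²)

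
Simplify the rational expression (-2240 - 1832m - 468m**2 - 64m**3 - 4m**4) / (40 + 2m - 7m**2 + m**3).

(-1120 - 356m - 56m**2 - 4m**3)/(20 - 9m + m**2)

Euclidean algorithm in ℚ[m]:
  -4m**4 - 64m**3 - 468m**2 - 1832m - 2240 = (-4m - 92)(m**3 - 7m**2 + 2m + 40) + (-1104m**2 - 1488m + 1440)
  m**3 - 7m**2 + 2m + 40 = (-(1/1104)m + 4/529)(-1104m**2 - 1488m + 1440) + ((7700/529)m + 15400/529)
  -1104m**2 - 1488m + 1440 = (-(146004/1925)m + 19044/385)((7700/529)m + 15400/529) + (0)
Last nonzero remainder: (7700/529)m + 15400/529. Dividing through by 7700/529 gives the monic gcd m + 2.
Cancel m + 2 from numerator and denominator to get the reduced form.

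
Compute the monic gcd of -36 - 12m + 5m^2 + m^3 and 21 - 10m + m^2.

Apply the Euclidean algorithm:
  m^3 + 5m^2 - 12m - 36 = (m + 15)(m^2 - 10m + 21) + (117m - 351)
  m^2 - 10m + 21 = ((1/117)m - 7/117)(117m - 351) + (0)
Last nonzero remainder: 117m - 351. Dividing through by 117 gives the monic gcd m - 3.

-3 + m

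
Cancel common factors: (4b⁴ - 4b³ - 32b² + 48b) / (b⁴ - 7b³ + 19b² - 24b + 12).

(4b² + 12b)/(b² - 3b + 3)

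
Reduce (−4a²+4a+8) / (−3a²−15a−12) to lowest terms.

(4a−8)/(3a+12)

By polynomial division,
  −4a²+4a+8 = (4/3)(−3a²−15a−12) + (24a+24)
  −3a²−15a−12 = (−(1/8)a−1/2)(24a+24) + (0)
Last nonzero remainder: 24a+24. Dividing through by 24 gives the monic gcd a+1.
Cancel a+1 from numerator and denominator to get the reduced form.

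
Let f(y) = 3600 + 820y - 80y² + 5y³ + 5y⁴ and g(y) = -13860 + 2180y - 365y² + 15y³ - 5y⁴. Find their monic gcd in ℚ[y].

36 - 8y + y²

Euclidean algorithm in ℚ[y]:
  5y⁴ + 5y³ - 80y² + 820y + 3600 = (-1)(-5y⁴ + 15y³ - 365y² + 2180y - 13860) + (20y³ - 445y² + 3000y - 10260)
  -5y⁴ + 15y³ - 365y² + 2180y - 13860 = (-(1/4)y - 77/16)(20y³ - 445y² + 3000y - 10260) + (-(28105/16)y² + (28105/2)y - 252945/4)
  20y³ - 445y² + 3000y - 10260 = (-(64/5621)y + 912/5621)(-(28105/16)y² + (28105/2)y - 252945/4) + (0)
Last nonzero remainder: -(28105/16)y² + (28105/2)y - 252945/4. Dividing through by -28105/16 gives the monic gcd y² - 8y + 36.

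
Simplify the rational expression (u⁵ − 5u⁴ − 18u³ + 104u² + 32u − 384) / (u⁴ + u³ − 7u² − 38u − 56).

(u³ − 3u² − 16u + 48)/(u² + 3u + 7)

Repeated division with remainder:
  u⁵ − 5u⁴ − 18u³ + 104u² + 32u − 384 = (u − 6)(u⁴ + u³ − 7u² − 38u − 56) + (−5u³ + 100u² − 140u − 720)
  u⁴ + u³ − 7u² − 38u − 56 = (−(1/5)u − 21/5)(−5u³ + 100u² − 140u − 720) + (385u² − 770u − 3080)
  −5u³ + 100u² − 140u − 720 = (−(1/77)u + 18/77)(385u² − 770u − 3080) + (0)
Last nonzero remainder: 385u² − 770u − 3080. Dividing through by 385 gives the monic gcd u² − 2u − 8.
Cancel u² − 2u − 8 from numerator and denominator to get the reduced form.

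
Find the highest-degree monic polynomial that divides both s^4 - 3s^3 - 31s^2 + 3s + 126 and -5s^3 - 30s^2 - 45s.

s^2 + 6s + 9

Euclidean algorithm in ℚ[s]:
  s^4 - 3s^3 - 31s^2 + 3s + 126 = (-(1/5)s + 9/5)(-5s^3 - 30s^2 - 45s) + (14s^2 + 84s + 126)
  -5s^3 - 30s^2 - 45s = (-(5/14)s)(14s^2 + 84s + 126) + (0)
Last nonzero remainder: 14s^2 + 84s + 126. Dividing through by 14 gives the monic gcd s^2 + 6s + 9.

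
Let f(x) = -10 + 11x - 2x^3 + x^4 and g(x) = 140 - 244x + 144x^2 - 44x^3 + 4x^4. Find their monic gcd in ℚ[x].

-5 + 8x - 4x^2 + x^3

Euclidean algorithm in ℚ[x]:
  x^4 - 2x^3 + 11x - 10 = (1/4)(4x^4 - 44x^3 + 144x^2 - 244x + 140) + (9x^3 - 36x^2 + 72x - 45)
  4x^4 - 44x^3 + 144x^2 - 244x + 140 = ((4/9)x - 28/9)(9x^3 - 36x^2 + 72x - 45) + (0)
Last nonzero remainder: 9x^3 - 36x^2 + 72x - 45. Dividing through by 9 gives the monic gcd x^3 - 4x^2 + 8x - 5.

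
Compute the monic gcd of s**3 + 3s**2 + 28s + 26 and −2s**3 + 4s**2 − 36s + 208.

Repeated division with remainder:
  s**3 + 3s**2 + 28s + 26 = (−1/2)(−2s**3 + 4s**2 − 36s + 208) + (5s**2 + 10s + 130)
  −2s**3 + 4s**2 − 36s + 208 = (−(2/5)s + 8/5)(5s**2 + 10s + 130) + (0)
Last nonzero remainder: 5s**2 + 10s + 130. Dividing through by 5 gives the monic gcd s**2 + 2s + 26.

s**2 + 2s + 26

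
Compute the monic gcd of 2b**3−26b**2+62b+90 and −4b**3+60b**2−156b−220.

Repeated division with remainder:
  2b**3−26b**2+62b+90 = (−1/2)(−4b**3+60b**2−156b−220) + (4b**2−16b−20)
  −4b**3+60b**2−156b−220 = (−b+11)(4b**2−16b−20) + (0)
Last nonzero remainder: 4b**2−16b−20. Dividing through by 4 gives the monic gcd b**2−4b−5.

b**2−4b−5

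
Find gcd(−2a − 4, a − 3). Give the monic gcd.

1

Apply the Euclidean algorithm:
  −2a − 4 = (−2)(a − 3) + (−10)
  a − 3 = (−(1/10)a + 3/10)(−10) + (0)
The last nonzero remainder is the constant −10, so the polynomials are coprime and gcd = 1.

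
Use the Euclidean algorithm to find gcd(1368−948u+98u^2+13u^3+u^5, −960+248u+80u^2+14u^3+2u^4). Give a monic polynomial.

−12+4u+u^2

By polynomial division,
  u^5+13u^3+98u^2−948u+1368 = ((1/2)u−7/2)(2u^4+14u^3+80u^2+248u−960) + (22u^3+254u^2+400u−1992)
  2u^4+14u^3+80u^2+248u−960 = ((1/11)u−50/121)(22u^3+254u^2+400u−1992) + ((17980/121)u^2+(71920/121)u−215760/121)
  22u^3+254u^2+400u−1992 = ((1331/8990)u+10043/8990)((17980/121)u^2+(71920/121)u−215760/121) + (0)
Last nonzero remainder: (17980/121)u^2+(71920/121)u−215760/121. Dividing through by 17980/121 gives the monic gcd u^2+4u−12.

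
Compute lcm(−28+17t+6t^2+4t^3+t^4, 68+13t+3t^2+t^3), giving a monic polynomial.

Repeated division with remainder:
  t^4+4t^3+6t^2+17t−28 = (t+1)(t^3+3t^2+13t+68) + (−10t^2−64t−96)
  t^3+3t^2+13t+68 = (−(1/10)t+17/50)(−10t^2−64t−96) + ((629/25)t+2516/25)
  −10t^2−64t−96 = (−(250/629)t−600/629)((629/25)t+2516/25) + (0)
Last nonzero remainder: (629/25)t+2516/25. Dividing through by 629/25 gives the monic gcd t+4.
Then lcm(f, g) = f·g / gcd(f, g); expanding and making the result monic gives the answer.

−476+317t+57t^2+79t^3+19t^4+3t^5+t^6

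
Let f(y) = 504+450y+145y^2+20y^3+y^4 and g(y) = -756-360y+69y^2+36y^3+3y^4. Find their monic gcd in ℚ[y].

42+13y+y^2

Euclidean algorithm in ℚ[y]:
  y^4+20y^3+145y^2+450y+504 = (1/3)(3y^4+36y^3+69y^2-360y-756) + (8y^3+122y^2+570y+756)
  3y^4+36y^3+69y^2-360y-756 = ((3/8)y-39/32)(8y^3+122y^2+570y+756) + ((63/16)y^2+(819/16)y+1323/8)
  8y^3+122y^2+570y+756 = ((128/63)y+32/7)((63/16)y^2+(819/16)y+1323/8) + (0)
Last nonzero remainder: (63/16)y^2+(819/16)y+1323/8. Dividing through by 63/16 gives the monic gcd y^2+13y+42.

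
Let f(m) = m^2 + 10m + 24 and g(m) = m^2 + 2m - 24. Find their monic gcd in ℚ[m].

m + 6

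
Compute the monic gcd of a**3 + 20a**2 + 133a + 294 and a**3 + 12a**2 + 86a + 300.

a + 6

Euclidean algorithm in ℚ[a]:
  a**3 + 20a**2 + 133a + 294 = (a**3 + 12a**2 + 86a + 300) + (8a**2 + 47a - 6)
  a**3 + 12a**2 + 86a + 300 = ((1/8)a + 49/64)(8a**2 + 47a - 6) + ((3249/64)a + 9747/32)
  8a**2 + 47a - 6 = ((512/3249)a - 64/3249)((3249/64)a + 9747/32) + (0)
Last nonzero remainder: (3249/64)a + 9747/32. Dividing through by 3249/64 gives the monic gcd a + 6.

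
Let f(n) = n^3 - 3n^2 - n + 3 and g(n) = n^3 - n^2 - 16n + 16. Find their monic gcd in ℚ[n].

By polynomial division,
  n^3 - 3n^2 - n + 3 = (n^3 - n^2 - 16n + 16) + (-2n^2 + 15n - 13)
  n^3 - n^2 - 16n + 16 = (-(1/2)n - 13/4)(-2n^2 + 15n - 13) + ((105/4)n - 105/4)
  -2n^2 + 15n - 13 = (-(8/105)n + 52/105)((105/4)n - 105/4) + (0)
Last nonzero remainder: (105/4)n - 105/4. Dividing through by 105/4 gives the monic gcd n - 1.

n - 1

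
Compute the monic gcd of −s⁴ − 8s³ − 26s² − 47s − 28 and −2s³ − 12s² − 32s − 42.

s² + 3s + 7

Apply the Euclidean algorithm:
  −s⁴ − 8s³ − 26s² − 47s − 28 = ((1/2)s + 1)(−2s³ − 12s² − 32s − 42) + (2s² + 6s + 14)
  −2s³ − 12s² − 32s − 42 = (−s − 3)(2s² + 6s + 14) + (0)
Last nonzero remainder: 2s² + 6s + 14. Dividing through by 2 gives the monic gcd s² + 3s + 7.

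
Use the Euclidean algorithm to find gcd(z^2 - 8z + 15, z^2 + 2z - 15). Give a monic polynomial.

z - 3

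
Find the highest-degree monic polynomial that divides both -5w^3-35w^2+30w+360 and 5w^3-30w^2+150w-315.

w-3

Repeated division with remainder:
  -5w^3-35w^2+30w+360 = (-1)(5w^3-30w^2+150w-315) + (-65w^2+180w+45)
  5w^3-30w^2+150w-315 = (-(1/13)w+42/169)(-65w^2+180w+45) + ((18375/169)w-55125/169)
  -65w^2+180w+45 = (-(2197/3675)w-169/1225)((18375/169)w-55125/169) + (0)
Last nonzero remainder: (18375/169)w-55125/169. Dividing through by 18375/169 gives the monic gcd w-3.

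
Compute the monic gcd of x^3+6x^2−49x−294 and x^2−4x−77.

By polynomial division,
  x^3+6x^2−49x−294 = (x+10)(x^2−4x−77) + (68x+476)
  x^2−4x−77 = ((1/68)x−11/68)(68x+476) + (0)
Last nonzero remainder: 68x+476. Dividing through by 68 gives the monic gcd x+7.

x+7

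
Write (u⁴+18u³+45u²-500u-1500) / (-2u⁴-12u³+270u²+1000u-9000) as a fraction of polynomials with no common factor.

Apply the Euclidean algorithm:
  u⁴+18u³+45u²-500u-1500 = (-1/2)(-2u⁴-12u³+270u²+1000u-9000) + (12u³+180u²-6000)
  -2u⁴-12u³+270u²+1000u-9000 = (-(1/6)u+3/2)(12u³+180u²-6000) + (0)
Last nonzero remainder: 12u³+180u²-6000. Dividing through by 12 gives the monic gcd u³+15u²-500.
Cancel u³+15u²-500 from numerator and denominator to get the reduced form.

(-u-3)/(2u-18)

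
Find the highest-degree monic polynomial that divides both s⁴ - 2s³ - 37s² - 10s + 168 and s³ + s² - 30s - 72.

s² + 7s + 12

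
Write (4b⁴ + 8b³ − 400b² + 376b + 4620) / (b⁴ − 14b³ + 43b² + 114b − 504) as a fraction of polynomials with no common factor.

Repeated division with remainder:
  4b⁴ + 8b³ − 400b² + 376b + 4620 = (4)(b⁴ − 14b³ + 43b² + 114b − 504) + (64b³ − 572b² − 80b + 6636)
  b⁴ − 14b³ + 43b² + 114b − 504 = ((1/64)b − 81/1024)(64b³ − 572b² − 80b + 6636) + (−(255/256)b² + (255/64)b + 5355/256)
  64b³ − 572b² − 80b + 6636 = (−(16384/255)b + 80896/255)(−(255/256)b² + (255/64)b + 5355/256) + (0)
Last nonzero remainder: −(255/256)b² + (255/64)b + 5355/256. Dividing through by −255/256 gives the monic gcd b² − 4b − 21.
Cancel b² − 4b − 21 from numerator and denominator to get the reduced form.

(4b² + 24b − 220)/(b² − 10b + 24)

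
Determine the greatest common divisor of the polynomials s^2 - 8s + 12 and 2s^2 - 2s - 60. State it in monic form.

s - 6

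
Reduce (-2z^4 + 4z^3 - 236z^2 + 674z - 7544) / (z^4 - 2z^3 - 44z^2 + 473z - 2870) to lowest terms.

Repeated division with remainder:
  -2z^4 + 4z^3 - 236z^2 + 674z - 7544 = (-2)(z^4 - 2z^3 - 44z^2 + 473z - 2870) + (-324z^2 + 1620z - 13284)
  z^4 - 2z^3 - 44z^2 + 473z - 2870 = (-(1/324)z^2 - (1/108)z + 35/162)(-324z^2 + 1620z - 13284) + (0)
Last nonzero remainder: -324z^2 + 1620z - 13284. Dividing through by -324 gives the monic gcd z^2 - 5z + 41.
Cancel z^2 - 5z + 41 from numerator and denominator to get the reduced form.

(-2z^2 - 6z - 184)/(z^2 + 3z - 70)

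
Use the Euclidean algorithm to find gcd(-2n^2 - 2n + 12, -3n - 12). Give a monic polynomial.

By polynomial division,
  -2n^2 - 2n + 12 = ((2/3)n - 2)(-3n - 12) + (-12)
  -3n - 12 = ((1/4)n + 1)(-12) + (0)
The last nonzero remainder is the constant -12, so the polynomials are coprime and gcd = 1.

1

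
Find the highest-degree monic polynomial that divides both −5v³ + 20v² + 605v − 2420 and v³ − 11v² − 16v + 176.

v² − 15v + 44

By polynomial division,
  −5v³ + 20v² + 605v − 2420 = (−5)(v³ − 11v² − 16v + 176) + (−35v² + 525v − 1540)
  v³ − 11v² − 16v + 176 = (−(1/35)v − 4/35)(−35v² + 525v − 1540) + (0)
Last nonzero remainder: −35v² + 525v − 1540. Dividing through by −35 gives the monic gcd v² − 15v + 44.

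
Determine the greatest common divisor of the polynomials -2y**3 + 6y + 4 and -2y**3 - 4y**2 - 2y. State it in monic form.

Repeated division with remainder:
  -2y**3 + 6y + 4 = (-2y**3 - 4y**2 - 2y) + (4y**2 + 8y + 4)
  -2y**3 - 4y**2 - 2y = (-(1/2)y)(4y**2 + 8y + 4) + (0)
Last nonzero remainder: 4y**2 + 8y + 4. Dividing through by 4 gives the monic gcd y**2 + 2y + 1.

y**2 + 2y + 1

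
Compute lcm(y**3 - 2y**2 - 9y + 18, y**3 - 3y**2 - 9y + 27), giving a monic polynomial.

By polynomial division,
  y**3 - 2y**2 - 9y + 18 = (y**3 - 3y**2 - 9y + 27) + (y**2 - 9)
  y**3 - 3y**2 - 9y + 27 = (y - 3)(y**2 - 9) + (0)
The last nonzero remainder y**2 - 9 is already monic.
Then lcm(f, g) = f·g / gcd(f, g); expanding and making the result monic gives the answer.

y**4 - 5y**3 - 3y**2 + 45y - 54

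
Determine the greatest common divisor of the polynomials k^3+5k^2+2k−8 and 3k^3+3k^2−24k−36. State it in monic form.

Apply the Euclidean algorithm:
  k^3+5k^2+2k−8 = (1/3)(3k^3+3k^2−24k−36) + (4k^2+10k+4)
  3k^3+3k^2−24k−36 = ((3/4)k−9/8)(4k^2+10k+4) + (−(63/4)k−63/2)
  4k^2+10k+4 = (−(16/63)k−8/63)(−(63/4)k−63/2) + (0)
Last nonzero remainder: −(63/4)k−63/2. Dividing through by −63/4 gives the monic gcd k+2.

k+2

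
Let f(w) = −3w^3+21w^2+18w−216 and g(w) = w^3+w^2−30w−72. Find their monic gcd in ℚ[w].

w^2−3w−18

Euclidean algorithm in ℚ[w]:
  −3w^3+21w^2+18w−216 = (−3)(w^3+w^2−30w−72) + (24w^2−72w−432)
  w^3+w^2−30w−72 = ((1/24)w+1/6)(24w^2−72w−432) + (0)
Last nonzero remainder: 24w^2−72w−432. Dividing through by 24 gives the monic gcd w^2−3w−18.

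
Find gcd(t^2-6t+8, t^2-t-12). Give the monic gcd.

Apply the Euclidean algorithm:
  t^2-6t+8 = (t^2-t-12) + (-5t+20)
  t^2-t-12 = (-(1/5)t-3/5)(-5t+20) + (0)
Last nonzero remainder: -5t+20. Dividing through by -5 gives the monic gcd t-4.

t-4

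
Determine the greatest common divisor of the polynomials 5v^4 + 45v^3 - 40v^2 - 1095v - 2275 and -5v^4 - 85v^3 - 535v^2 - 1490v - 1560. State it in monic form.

By polynomial division,
  5v^4 + 45v^3 - 40v^2 - 1095v - 2275 = (-1)(-5v^4 - 85v^3 - 535v^2 - 1490v - 1560) + (-40v^3 - 575v^2 - 2585v - 3835)
  -5v^4 - 85v^3 - 535v^2 - 1490v - 1560 = ((1/8)v + 21/64)(-40v^3 - 575v^2 - 2585v - 3835) + (-(1485/64)v^2 - (10395/64)v - 19305/64)
  -40v^3 - 575v^2 - 2585v - 3835 = ((512/297)v + 3776/297)(-(1485/64)v^2 - (10395/64)v - 19305/64) + (0)
Last nonzero remainder: -(1485/64)v^2 - (10395/64)v - 19305/64. Dividing through by -1485/64 gives the monic gcd v^2 + 7v + 13.

v^2 + 7v + 13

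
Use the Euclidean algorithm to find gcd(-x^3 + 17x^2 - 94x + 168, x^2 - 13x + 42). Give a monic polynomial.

x^2 - 13x + 42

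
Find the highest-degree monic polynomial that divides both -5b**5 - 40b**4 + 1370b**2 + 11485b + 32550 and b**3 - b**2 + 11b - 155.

b**2 + 4b + 31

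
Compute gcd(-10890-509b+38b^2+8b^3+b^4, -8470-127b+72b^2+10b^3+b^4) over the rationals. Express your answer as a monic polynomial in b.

Euclidean algorithm in ℚ[b]:
  b^4+8b^3+38b^2-509b-10890 = (b^4+10b^3+72b^2-127b-8470) + (-2b^3-34b^2-382b-2420)
  b^4+10b^3+72b^2-127b-8470 = (-(1/2)b+7/2)(-2b^3-34b^2-382b-2420) + (0)
Last nonzero remainder: -2b^3-34b^2-382b-2420. Dividing through by -2 gives the monic gcd b^3+17b^2+191b+1210.

1210+191b+17b^2+b^3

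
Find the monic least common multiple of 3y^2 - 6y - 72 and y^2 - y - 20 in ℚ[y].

Repeated division with remainder:
  3y^2 - 6y - 72 = (3)(y^2 - y - 20) + (-3y - 12)
  y^2 - y - 20 = (-(1/3)y + 5/3)(-3y - 12) + (0)
Last nonzero remainder: -3y - 12. Dividing through by -3 gives the monic gcd y + 4.
Then lcm(f, g) = f·g / gcd(f, g); expanding and making the result monic gives the answer.

y^3 - 7y^2 - 14y + 120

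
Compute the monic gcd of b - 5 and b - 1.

1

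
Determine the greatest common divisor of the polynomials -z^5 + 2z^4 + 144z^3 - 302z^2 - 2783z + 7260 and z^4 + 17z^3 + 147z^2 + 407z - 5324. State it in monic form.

z^2 + 7z - 44

By polynomial division,
  -z^5 + 2z^4 + 144z^3 - 302z^2 - 2783z + 7260 = (-z + 19)(z^4 + 17z^3 + 147z^2 + 407z - 5324) + (-32z^3 - 2688z^2 - 15840z + 108416)
  z^4 + 17z^3 + 147z^2 + 407z - 5324 = (-(1/32)z + 67/32)(-32z^3 - 2688z^2 - 15840z + 108416) + (5280z^2 + 36960z - 232320)
  -32z^3 - 2688z^2 - 15840z + 108416 = (-(1/165)z - 7/15)(5280z^2 + 36960z - 232320) + (0)
Last nonzero remainder: 5280z^2 + 36960z - 232320. Dividing through by 5280 gives the monic gcd z^2 + 7z - 44.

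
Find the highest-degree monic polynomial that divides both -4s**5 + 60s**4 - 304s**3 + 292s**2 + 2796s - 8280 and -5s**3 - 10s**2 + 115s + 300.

s**2 - 2s - 15

By polynomial division,
  -4s**5 + 60s**4 - 304s**3 + 292s**2 + 2796s - 8280 = ((4/5)s**2 - (68/5)s + 532/5)(-5s**3 - 10s**2 + 115s + 300) + (2680s**2 - 5360s - 40200)
  -5s**3 - 10s**2 + 115s + 300 = (-(1/536)s - 1/134)(2680s**2 - 5360s - 40200) + (0)
Last nonzero remainder: 2680s**2 - 5360s - 40200. Dividing through by 2680 gives the monic gcd s**2 - 2s - 15.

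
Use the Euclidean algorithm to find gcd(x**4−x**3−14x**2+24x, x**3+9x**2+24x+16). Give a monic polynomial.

x+4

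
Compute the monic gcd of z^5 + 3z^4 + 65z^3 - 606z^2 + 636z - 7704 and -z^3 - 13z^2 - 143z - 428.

z^2 + 9z + 107

Apply the Euclidean algorithm:
  z^5 + 3z^4 + 65z^3 - 606z^2 + 636z - 7704 = (-z^2 + 10z - 52)(-z^3 - 13z^2 - 143z - 428) + (-280z^2 - 2520z - 29960)
  -z^3 - 13z^2 - 143z - 428 = ((1/280)z + 1/70)(-280z^2 - 2520z - 29960) + (0)
Last nonzero remainder: -280z^2 - 2520z - 29960. Dividing through by -280 gives the monic gcd z^2 + 9z + 107.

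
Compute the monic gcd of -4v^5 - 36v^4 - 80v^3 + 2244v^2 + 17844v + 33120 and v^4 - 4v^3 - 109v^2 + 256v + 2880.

By polynomial division,
  -4v^5 - 36v^4 - 80v^3 + 2244v^2 + 17844v + 33120 = (-4v - 52)(v^4 - 4v^3 - 109v^2 + 256v + 2880) + (-724v^3 - 2400v^2 + 42676v + 182880)
  v^4 - 4v^3 - 109v^2 + 256v + 2880 = (-(1/724)v + 331/32761)(-724v^3 - 2400v^2 + 42676v + 182880) + (-(845460/32761)v^2 + (2536380/32761)v + 33818400/32761)
  -724v^3 - 2400v^2 + 42676v + 182880 = ((5929741/211365)v + 4160647/23485)(-(845460/32761)v^2 + (2536380/32761)v + 33818400/32761) + (0)
Last nonzero remainder: -(845460/32761)v^2 + (2536380/32761)v + 33818400/32761. Dividing through by -845460/32761 gives the monic gcd v^2 - 3v - 40.

v^2 - 3v - 40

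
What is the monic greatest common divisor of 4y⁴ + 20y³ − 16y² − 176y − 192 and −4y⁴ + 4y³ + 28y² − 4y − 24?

y² − y − 6

By polynomial division,
  4y⁴ + 20y³ − 16y² − 176y − 192 = (−1)(−4y⁴ + 4y³ + 28y² − 4y − 24) + (24y³ + 12y² − 180y − 216)
  −4y⁴ + 4y³ + 28y² − 4y − 24 = (−(1/6)y + 1/4)(24y³ + 12y² − 180y − 216) + (−5y² + 5y + 30)
  24y³ + 12y² − 180y − 216 = (−(24/5)y − 36/5)(−5y² + 5y + 30) + (0)
Last nonzero remainder: −5y² + 5y + 30. Dividing through by −5 gives the monic gcd y² − y − 6.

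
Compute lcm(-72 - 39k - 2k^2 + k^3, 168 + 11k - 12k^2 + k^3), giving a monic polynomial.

Repeated division with remainder:
  k^3 - 2k^2 - 39k - 72 = (k^3 - 12k^2 + 11k + 168) + (10k^2 - 50k - 240)
  k^3 - 12k^2 + 11k + 168 = ((1/10)k - 7/10)(10k^2 - 50k - 240) + (0)
Last nonzero remainder: 10k^2 - 50k - 240. Dividing through by 10 gives the monic gcd k^2 - 5k - 24.
Then lcm(f, g) = f·g / gcd(f, g); expanding and making the result monic gives the answer.

504 + 201k - 25k^2 - 9k^3 + k^4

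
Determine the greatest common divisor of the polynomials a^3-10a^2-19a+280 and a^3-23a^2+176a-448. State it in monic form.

a^2-15a+56

Euclidean algorithm in ℚ[a]:
  a^3-10a^2-19a+280 = (a^3-23a^2+176a-448) + (13a^2-195a+728)
  a^3-23a^2+176a-448 = ((1/13)a-8/13)(13a^2-195a+728) + (0)
Last nonzero remainder: 13a^2-195a+728. Dividing through by 13 gives the monic gcd a^2-15a+56.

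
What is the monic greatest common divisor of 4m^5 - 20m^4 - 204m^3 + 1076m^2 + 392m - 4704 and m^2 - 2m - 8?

m^2 - 2m - 8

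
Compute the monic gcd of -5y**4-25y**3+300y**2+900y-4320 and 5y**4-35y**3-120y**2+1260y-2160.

y**3-3y**2-36y+108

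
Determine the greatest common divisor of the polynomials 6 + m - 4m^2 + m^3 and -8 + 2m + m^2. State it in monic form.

-2 + m

Euclidean algorithm in ℚ[m]:
  m^3 - 4m^2 + m + 6 = (m - 6)(m^2 + 2m - 8) + (21m - 42)
  m^2 + 2m - 8 = ((1/21)m + 4/21)(21m - 42) + (0)
Last nonzero remainder: 21m - 42. Dividing through by 21 gives the monic gcd m - 2.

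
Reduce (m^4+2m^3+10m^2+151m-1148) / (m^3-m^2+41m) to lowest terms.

(m^2+3m-28)/(m)

Euclidean algorithm in ℚ[m]:
  m^4+2m^3+10m^2+151m-1148 = (m+3)(m^3-m^2+41m) + (-28m^2+28m-1148)
  m^3-m^2+41m = (-(1/28)m)(-28m^2+28m-1148) + (0)
Last nonzero remainder: -28m^2+28m-1148. Dividing through by -28 gives the monic gcd m^2-m+41.
Cancel m^2-m+41 from numerator and denominator to get the reduced form.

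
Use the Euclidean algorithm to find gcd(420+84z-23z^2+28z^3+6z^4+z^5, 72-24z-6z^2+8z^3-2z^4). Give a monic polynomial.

By polynomial division,
  z^5+6z^4+28z^3-23z^2+84z+420 = (-(1/2)z-5)(-2z^4+8z^3-6z^2-24z+72) + (65z^3-65z^2+780)
  -2z^4+8z^3-6z^2-24z+72 = (-(2/65)z+6/65)(65z^3-65z^2+780) + (0)
Last nonzero remainder: 65z^3-65z^2+780. Dividing through by 65 gives the monic gcd z^3-z^2+12.

12-z^2+z^3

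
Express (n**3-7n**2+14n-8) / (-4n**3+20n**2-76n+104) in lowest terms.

(-n**2+5n-4)/(4n**2-12n+52)

Euclidean algorithm in ℚ[n]:
  n**3-7n**2+14n-8 = (-1/4)(-4n**3+20n**2-76n+104) + (-2n**2-5n+18)
  -4n**3+20n**2-76n+104 = (2n-15)(-2n**2-5n+18) + (-187n+374)
  -2n**2-5n+18 = ((2/187)n+9/187)(-187n+374) + (0)
Last nonzero remainder: -187n+374. Dividing through by -187 gives the monic gcd n-2.
Cancel n-2 from numerator and denominator to get the reduced form.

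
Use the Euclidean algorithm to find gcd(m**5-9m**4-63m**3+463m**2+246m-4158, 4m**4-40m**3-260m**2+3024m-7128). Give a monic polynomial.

Repeated division with remainder:
  m**5-9m**4-63m**3+463m**2+246m-4158 = ((1/4)m+1/4)(4m**4-40m**3-260m**2+3024m-7128) + (12m**3-228m**2+1272m-2376)
  4m**4-40m**3-260m**2+3024m-7128 = ((1/3)m+3)(12m**3-228m**2+1272m-2376) + (0)
Last nonzero remainder: 12m**3-228m**2+1272m-2376. Dividing through by 12 gives the monic gcd m**3-19m**2+106m-198.

m**3-19m**2+106m-198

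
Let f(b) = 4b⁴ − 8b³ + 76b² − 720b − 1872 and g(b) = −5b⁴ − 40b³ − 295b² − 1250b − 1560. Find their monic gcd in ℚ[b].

b³ + 4b² + 43b + 78

Apply the Euclidean algorithm:
  4b⁴ − 8b³ + 76b² − 720b − 1872 = (−4/5)(−5b⁴ − 40b³ − 295b² − 1250b − 1560) + (−40b³ − 160b² − 1720b − 3120)
  −5b⁴ − 40b³ − 295b² − 1250b − 1560 = ((1/8)b + 1/2)(−40b³ − 160b² − 1720b − 3120) + (0)
Last nonzero remainder: −40b³ − 160b² − 1720b − 3120. Dividing through by −40 gives the monic gcd b³ + 4b² + 43b + 78.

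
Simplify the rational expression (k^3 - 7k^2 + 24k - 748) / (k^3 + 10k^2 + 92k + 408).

(k - 11)/(k + 6)

Euclidean algorithm in ℚ[k]:
  k^3 - 7k^2 + 24k - 748 = (k^3 + 10k^2 + 92k + 408) + (-17k^2 - 68k - 1156)
  k^3 + 10k^2 + 92k + 408 = (-(1/17)k - 6/17)(-17k^2 - 68k - 1156) + (0)
Last nonzero remainder: -17k^2 - 68k - 1156. Dividing through by -17 gives the monic gcd k^2 + 4k + 68.
Cancel k^2 + 4k + 68 from numerator and denominator to get the reduced form.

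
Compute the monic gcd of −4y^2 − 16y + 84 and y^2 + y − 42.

y + 7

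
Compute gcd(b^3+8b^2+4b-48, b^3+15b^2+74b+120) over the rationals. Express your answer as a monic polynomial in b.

b^2+10b+24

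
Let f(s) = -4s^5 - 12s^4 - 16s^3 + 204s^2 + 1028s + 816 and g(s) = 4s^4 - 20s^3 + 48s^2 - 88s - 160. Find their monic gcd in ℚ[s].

s^2 - 3s - 4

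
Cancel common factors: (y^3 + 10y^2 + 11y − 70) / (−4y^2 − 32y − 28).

(−y^2 − 3y + 10)/(4y + 4)

By polynomial division,
  y^3 + 10y^2 + 11y − 70 = (−(1/4)y − 1/2)(−4y^2 − 32y − 28) + (−12y − 84)
  −4y^2 − 32y − 28 = ((1/3)y + 1/3)(−12y − 84) + (0)
Last nonzero remainder: −12y − 84. Dividing through by −12 gives the monic gcd y + 7.
Cancel y + 7 from numerator and denominator to get the reduced form.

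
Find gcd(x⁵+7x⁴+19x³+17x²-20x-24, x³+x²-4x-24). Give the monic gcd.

Apply the Euclidean algorithm:
  x⁵+7x⁴+19x³+17x²-20x-24 = (x²+6x+17)(x³+x²-4x-24) + (48x²+192x+384)
  x³+x²-4x-24 = ((1/48)x-1/16)(48x²+192x+384) + (0)
Last nonzero remainder: 48x²+192x+384. Dividing through by 48 gives the monic gcd x²+4x+8.

x²+4x+8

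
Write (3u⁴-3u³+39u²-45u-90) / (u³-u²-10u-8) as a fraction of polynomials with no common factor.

(3u³-6u²+45u-90)/(u²-2u-8)

By polynomial division,
  3u⁴-3u³+39u²-45u-90 = (3u)(u³-u²-10u-8) + (69u²-21u-90)
  u³-u²-10u-8 = ((1/69)u-16/1587)(69u²-21u-90) + (-(4712/529)u-4712/529)
  69u²-21u-90 = (-(36501/4712)u+23805/2356)(-(4712/529)u-4712/529) + (0)
Last nonzero remainder: -(4712/529)u-4712/529. Dividing through by -4712/529 gives the monic gcd u+1.
Cancel u+1 from numerator and denominator to get the reduced form.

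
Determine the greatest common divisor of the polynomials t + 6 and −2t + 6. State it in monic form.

Apply the Euclidean algorithm:
  t + 6 = (−1/2)(−2t + 6) + (9)
  −2t + 6 = (−(2/9)t + 2/3)(9) + (0)
The last nonzero remainder is the constant 9, so the polynomials are coprime and gcd = 1.

1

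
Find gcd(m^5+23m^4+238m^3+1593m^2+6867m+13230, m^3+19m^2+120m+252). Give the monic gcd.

By polynomial division,
  m^5+23m^4+238m^3+1593m^2+6867m+13230 = (m^2+4m+42)(m^3+19m^2+120m+252) + (63m^2+819m+2646)
  m^3+19m^2+120m+252 = ((1/63)m+2/21)(63m^2+819m+2646) + (0)
Last nonzero remainder: 63m^2+819m+2646. Dividing through by 63 gives the monic gcd m^2+13m+42.

m^2+13m+42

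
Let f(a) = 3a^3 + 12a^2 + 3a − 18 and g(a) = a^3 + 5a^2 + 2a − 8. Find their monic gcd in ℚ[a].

a^2 + a − 2

Apply the Euclidean algorithm:
  3a^3 + 12a^2 + 3a − 18 = (3)(a^3 + 5a^2 + 2a − 8) + (−3a^2 − 3a + 6)
  a^3 + 5a^2 + 2a − 8 = (−(1/3)a − 4/3)(−3a^2 − 3a + 6) + (0)
Last nonzero remainder: −3a^2 − 3a + 6. Dividing through by −3 gives the monic gcd a^2 + a − 2.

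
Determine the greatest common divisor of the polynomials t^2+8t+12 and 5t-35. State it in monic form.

1

Repeated division with remainder:
  t^2+8t+12 = ((1/5)t+3)(5t-35) + (117)
  5t-35 = ((5/117)t-35/117)(117) + (0)
The last nonzero remainder is the constant 117, so the polynomials are coprime and gcd = 1.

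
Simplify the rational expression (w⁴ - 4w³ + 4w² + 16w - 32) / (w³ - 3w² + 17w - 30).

Euclidean algorithm in ℚ[w]:
  w⁴ - 4w³ + 4w² + 16w - 32 = (w - 1)(w³ - 3w² + 17w - 30) + (-16w² + 63w - 62)
  w³ - 3w² + 17w - 30 = (-(1/16)w - 15/256)(-16w² + 63w - 62) + ((4305/256)w - 4305/128)
  -16w² + 63w - 62 = (-(4096/4305)w + 7936/4305)((4305/256)w - 4305/128) + (0)
Last nonzero remainder: (4305/256)w - 4305/128. Dividing through by 4305/256 gives the monic gcd w - 2.
Cancel w - 2 from numerator and denominator to get the reduced form.

(w³ - 2w² + 16)/(w² - w + 15)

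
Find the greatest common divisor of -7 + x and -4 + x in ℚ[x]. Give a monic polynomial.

Euclidean algorithm in ℚ[x]:
  x - 7 = (x - 4) + (-3)
  x - 4 = (-(1/3)x + 4/3)(-3) + (0)
The last nonzero remainder is the constant -3, so the polynomials are coprime and gcd = 1.

1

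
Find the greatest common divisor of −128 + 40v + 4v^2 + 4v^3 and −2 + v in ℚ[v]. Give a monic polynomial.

Euclidean algorithm in ℚ[v]:
  4v^3 + 4v^2 + 40v − 128 = (4v^2 + 12v + 64)(v − 2) + (0)
The last nonzero remainder v − 2 is already monic.

−2 + v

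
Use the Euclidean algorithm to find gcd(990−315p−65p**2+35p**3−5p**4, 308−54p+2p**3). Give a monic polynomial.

22−7p+p**2

By polynomial division,
  −5p**4+35p**3−65p**2−315p+990 = (−(5/2)p+35/2)(2p**3−54p+308) + (−200p**2+1400p−4400)
  2p**3−54p+308 = (−(1/100)p−7/100)(−200p**2+1400p−4400) + (0)
Last nonzero remainder: −200p**2+1400p−4400. Dividing through by −200 gives the monic gcd p**2−7p+22.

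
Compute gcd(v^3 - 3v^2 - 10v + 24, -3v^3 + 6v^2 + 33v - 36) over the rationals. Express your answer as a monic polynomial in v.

v^2 - v - 12

Repeated division with remainder:
  v^3 - 3v^2 - 10v + 24 = (-1/3)(-3v^3 + 6v^2 + 33v - 36) + (-v^2 + v + 12)
  -3v^3 + 6v^2 + 33v - 36 = (3v - 3)(-v^2 + v + 12) + (0)
Last nonzero remainder: -v^2 + v + 12. Dividing through by -1 gives the monic gcd v^2 - v - 12.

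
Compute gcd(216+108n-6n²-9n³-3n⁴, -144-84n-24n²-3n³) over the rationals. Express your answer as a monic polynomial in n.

12+4n+n²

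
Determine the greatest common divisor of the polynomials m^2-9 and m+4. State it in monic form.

Repeated division with remainder:
  m^2-9 = (m-4)(m+4) + (7)
  m+4 = ((1/7)m+4/7)(7) + (0)
The last nonzero remainder is the constant 7, so the polynomials are coprime and gcd = 1.

1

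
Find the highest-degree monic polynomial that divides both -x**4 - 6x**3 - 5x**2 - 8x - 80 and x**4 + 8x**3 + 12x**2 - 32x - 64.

Euclidean algorithm in ℚ[x]:
  -x**4 - 6x**3 - 5x**2 - 8x - 80 = (-1)(x**4 + 8x**3 + 12x**2 - 32x - 64) + (2x**3 + 7x**2 - 40x - 144)
  x**4 + 8x**3 + 12x**2 - 32x - 64 = ((1/2)x + 9/4)(2x**3 + 7x**2 - 40x - 144) + ((65/4)x**2 + 130x + 260)
  2x**3 + 7x**2 - 40x - 144 = ((8/65)x - 36/65)((65/4)x**2 + 130x + 260) + (0)
Last nonzero remainder: (65/4)x**2 + 130x + 260. Dividing through by 65/4 gives the monic gcd x**2 + 8x + 16.

x**2 + 8x + 16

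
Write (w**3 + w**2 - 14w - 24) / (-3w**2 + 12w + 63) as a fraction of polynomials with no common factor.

(-w**2 + 2w + 8)/(3w - 21)

Euclidean algorithm in ℚ[w]:
  w**3 + w**2 - 14w - 24 = (-(1/3)w - 5/3)(-3w**2 + 12w + 63) + (27w + 81)
  -3w**2 + 12w + 63 = (-(1/9)w + 7/9)(27w + 81) + (0)
Last nonzero remainder: 27w + 81. Dividing through by 27 gives the monic gcd w + 3.
Cancel w + 3 from numerator and denominator to get the reduced form.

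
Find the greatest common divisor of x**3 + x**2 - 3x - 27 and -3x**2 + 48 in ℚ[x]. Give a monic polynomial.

Apply the Euclidean algorithm:
  x**3 + x**2 - 3x - 27 = (-(1/3)x - 1/3)(-3x**2 + 48) + (13x - 11)
  -3x**2 + 48 = (-(3/13)x - 33/169)(13x - 11) + (7749/169)
  13x - 11 = ((2197/7749)x - 1859/7749)(7749/169) + (0)
The last nonzero remainder is the constant 7749/169, so the polynomials are coprime and gcd = 1.

1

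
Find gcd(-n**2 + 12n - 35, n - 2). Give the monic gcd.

1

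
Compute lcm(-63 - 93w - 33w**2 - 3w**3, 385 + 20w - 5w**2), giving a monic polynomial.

-231 - 320w - 90w**2 + w**4

By polynomial division,
  -3w**3 - 33w**2 - 93w - 63 = ((3/5)w + 9)(-5w**2 + 20w + 385) + (-504w - 3528)
  -5w**2 + 20w + 385 = ((5/504)w - 55/504)(-504w - 3528) + (0)
Last nonzero remainder: -504w - 3528. Dividing through by -504 gives the monic gcd w + 7.
Then lcm(f, g) = f·g / gcd(f, g); expanding and making the result monic gives the answer.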